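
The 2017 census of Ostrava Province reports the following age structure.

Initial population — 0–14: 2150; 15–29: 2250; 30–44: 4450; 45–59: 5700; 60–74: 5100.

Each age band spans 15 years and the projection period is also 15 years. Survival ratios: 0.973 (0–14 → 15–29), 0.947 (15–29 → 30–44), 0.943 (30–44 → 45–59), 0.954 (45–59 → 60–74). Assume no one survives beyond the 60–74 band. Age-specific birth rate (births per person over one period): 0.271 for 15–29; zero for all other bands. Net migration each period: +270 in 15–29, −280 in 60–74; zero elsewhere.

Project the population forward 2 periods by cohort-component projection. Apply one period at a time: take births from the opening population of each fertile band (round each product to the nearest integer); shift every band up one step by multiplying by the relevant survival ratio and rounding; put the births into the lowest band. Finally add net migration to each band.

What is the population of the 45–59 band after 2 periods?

2010

Period 1.
Births: 2250 × 0.271 = 610
15–29: 2150 × 0.973 = 2092
30–44: 2250 × 0.947 = 2131
45–59: 4450 × 0.943 = 4196
60–74: 5700 × 0.954 = 5438
Net migration: 15–29 + 270 → 2362; 60–74 − 280 → 5158
Giving 610 / 2362 / 2131 / 4196 / 5158.
Period 2.
Births: 2362 × 0.271 = 640
15–29: 610 × 0.973 = 594
30–44: 2362 × 0.947 = 2237
45–59: 2131 × 0.943 = 2010
60–74: 4196 × 0.954 = 4003
Net migration: 15–29 + 270 → 864; 60–74 − 280 → 3723
Giving 640 / 864 / 2237 / 2010 / 3723.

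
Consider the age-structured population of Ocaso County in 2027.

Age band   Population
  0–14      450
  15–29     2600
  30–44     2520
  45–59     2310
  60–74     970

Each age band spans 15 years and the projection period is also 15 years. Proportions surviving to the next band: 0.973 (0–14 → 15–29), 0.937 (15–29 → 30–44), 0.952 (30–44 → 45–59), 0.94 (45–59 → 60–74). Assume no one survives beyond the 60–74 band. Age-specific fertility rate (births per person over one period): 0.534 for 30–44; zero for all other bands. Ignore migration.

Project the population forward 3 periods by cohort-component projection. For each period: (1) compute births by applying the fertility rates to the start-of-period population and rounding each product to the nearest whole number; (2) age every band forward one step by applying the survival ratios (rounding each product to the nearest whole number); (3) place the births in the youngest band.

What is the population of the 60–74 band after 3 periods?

2180

Call the groups 1 to 5, youngest first.
[period 1]
Births: 2520 × 0.534 = 1346
Group 2: 450 × 0.973 = 438
Group 3: 2600 × 0.937 = 2436
Group 4: 2520 × 0.952 = 2399
Group 5: 2310 × 0.94 = 2171
End of period: [1346, 438, 2436, 2399, 2171]
[period 2]
Births: 2436 × 0.534 = 1301
Group 2: 1346 × 0.973 = 1310
Group 3: 438 × 0.937 = 410
Group 4: 2436 × 0.952 = 2319
Group 5: 2399 × 0.94 = 2255
End of period: [1301, 1310, 410, 2319, 2255]
[period 3]
Births: 410 × 0.534 = 219
Group 2: 1301 × 0.973 = 1266
Group 3: 1310 × 0.937 = 1227
Group 4: 410 × 0.952 = 390
Group 5: 2319 × 0.94 = 2180
End of period: [219, 1266, 1227, 390, 2180]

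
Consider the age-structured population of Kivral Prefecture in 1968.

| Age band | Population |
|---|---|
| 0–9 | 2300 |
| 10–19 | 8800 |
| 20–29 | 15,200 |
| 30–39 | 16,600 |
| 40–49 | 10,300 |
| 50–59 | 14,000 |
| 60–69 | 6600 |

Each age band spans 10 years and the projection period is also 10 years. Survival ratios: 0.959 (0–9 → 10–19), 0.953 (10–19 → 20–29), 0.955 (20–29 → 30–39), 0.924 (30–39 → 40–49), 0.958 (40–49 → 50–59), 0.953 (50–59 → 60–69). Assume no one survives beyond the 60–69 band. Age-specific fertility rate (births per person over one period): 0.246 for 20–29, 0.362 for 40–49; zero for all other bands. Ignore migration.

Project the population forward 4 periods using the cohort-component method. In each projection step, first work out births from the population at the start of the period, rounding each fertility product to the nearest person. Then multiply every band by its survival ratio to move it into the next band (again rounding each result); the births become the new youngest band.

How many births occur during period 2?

7615

Let band 1 be 0–9 through band 7 = 60–69.
Period 1:
Births: 15200 * 0.246 = 3739  |  10300 * 0.362 = 3729 — total 7468
Band 2: 2300 * 0.959 = 2206
Band 3: 8800 * 0.953 = 8386
Band 4: 15200 * 0.955 = 14516
Band 5: 16600 * 0.924 = 15338
Band 6: 10300 * 0.958 = 9867
Band 7: 14000 * 0.953 = 13342
End of period: [7468, 2206, 8386, 14516, 15338, 9867, 13342]
Period 2:
Births: 8386 * 0.246 = 2063  |  15338 * 0.362 = 5552 — total 7615
Band 2: 7468 * 0.959 = 7162
Band 3: 2206 * 0.953 = 2102
Band 4: 8386 * 0.955 = 8009
Band 5: 14516 * 0.924 = 13413
Band 6: 15338 * 0.958 = 14694
Band 7: 9867 * 0.953 = 9403
End of period: [7615, 7162, 2102, 8009, 13413, 14694, 9403]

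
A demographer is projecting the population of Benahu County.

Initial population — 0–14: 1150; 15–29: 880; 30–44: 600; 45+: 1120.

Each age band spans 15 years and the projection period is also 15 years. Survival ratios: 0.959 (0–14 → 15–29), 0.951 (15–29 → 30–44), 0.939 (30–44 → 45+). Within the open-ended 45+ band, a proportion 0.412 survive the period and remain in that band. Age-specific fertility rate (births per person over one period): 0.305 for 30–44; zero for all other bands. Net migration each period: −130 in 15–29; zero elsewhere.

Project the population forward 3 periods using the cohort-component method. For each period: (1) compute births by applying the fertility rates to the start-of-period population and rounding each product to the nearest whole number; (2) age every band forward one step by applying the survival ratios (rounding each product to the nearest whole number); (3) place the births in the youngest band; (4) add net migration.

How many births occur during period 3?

282

— Period 1 —
Births: 600 * 0.305 = 183
15–29: 1150 * 0.959 = 1103
30–44: 880 * 0.951 = 837
45+: 600 * 0.939 + 1120 * 0.412 = 563 + 461 = 1024
Net migration: 15–29 − 130 → 973
Giving 183 / 973 / 837 / 1024.
— Period 2 —
Births: 837 * 0.305 = 255
15–29: 183 * 0.959 = 175
30–44: 973 * 0.951 = 925
45+: 837 * 0.939 + 1024 * 0.412 = 786 + 422 = 1208
Net migration: 15–29 − 130 → 45
Giving 255 / 45 / 925 / 1208.
— Period 3 —
Births: 925 * 0.305 = 282
15–29: 255 * 0.959 = 245
30–44: 45 * 0.951 = 43
45+: 925 * 0.939 + 1208 * 0.412 = 869 + 498 = 1367
Net migration: 15–29 − 130 → 115
Giving 282 / 115 / 43 / 1367.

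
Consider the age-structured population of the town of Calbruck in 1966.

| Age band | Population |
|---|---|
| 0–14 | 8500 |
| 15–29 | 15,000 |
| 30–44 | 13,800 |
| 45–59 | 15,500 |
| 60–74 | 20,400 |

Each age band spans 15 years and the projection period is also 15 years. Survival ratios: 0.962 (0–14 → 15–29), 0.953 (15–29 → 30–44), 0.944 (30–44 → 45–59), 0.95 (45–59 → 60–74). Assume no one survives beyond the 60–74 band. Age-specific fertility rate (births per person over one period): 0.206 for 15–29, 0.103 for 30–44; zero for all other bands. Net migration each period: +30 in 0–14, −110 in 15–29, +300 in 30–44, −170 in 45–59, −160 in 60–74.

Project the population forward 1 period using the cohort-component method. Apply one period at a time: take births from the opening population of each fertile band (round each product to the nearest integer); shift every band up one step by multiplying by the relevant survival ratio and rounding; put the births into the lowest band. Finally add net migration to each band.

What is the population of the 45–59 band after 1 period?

— Period 1 —
Births: 15000 × 0.206 = 3090, 13800 × 0.103 = 1421 ⇒ total 4511
15–29: 8500 × 0.962 = 8177
30–44: 15000 × 0.953 = 14295
45–59: 13800 × 0.944 = 13027
60–74: 15500 × 0.95 = 14725
Net migration: 0–14 + 30 → 4541; 15–29 − 110 → 8067; 30–44 + 300 → 14595; 45–59 − 170 → 12857; 60–74 − 160 → 14565
Giving 4541 / 8067 / 14595 / 12857 / 14565.

12857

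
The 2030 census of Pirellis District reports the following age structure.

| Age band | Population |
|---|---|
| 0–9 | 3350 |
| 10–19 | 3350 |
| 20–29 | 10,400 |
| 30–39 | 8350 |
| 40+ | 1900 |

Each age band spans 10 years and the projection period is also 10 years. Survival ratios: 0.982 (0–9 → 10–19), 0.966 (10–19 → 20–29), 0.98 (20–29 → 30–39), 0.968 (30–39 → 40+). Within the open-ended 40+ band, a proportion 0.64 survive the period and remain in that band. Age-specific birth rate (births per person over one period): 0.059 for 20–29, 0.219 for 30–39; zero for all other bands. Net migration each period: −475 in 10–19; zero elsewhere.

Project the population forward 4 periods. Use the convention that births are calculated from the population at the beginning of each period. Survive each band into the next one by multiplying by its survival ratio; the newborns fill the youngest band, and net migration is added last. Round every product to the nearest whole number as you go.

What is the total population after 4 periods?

Call the bands 1 to 5, youngest first.
[period 1]
Births: 10400 × 0.059 = 614, 8350 × 0.219 = 1829 → 2443
Band 2: 3350 × 0.982 = 3290
Band 3: 3350 × 0.966 = 3236
Band 4: 10400 × 0.98 = 10192
Band 5: 8350 × 0.968 + 1900 × 0.64 = 8083 + 1216 = 9299
Net migration: Band 2 − 475 → 2815
→ [2443, 2815, 3236, 10192, 9299]
[period 2]
Births: 3236 × 0.059 = 191, 10192 × 0.219 = 2232 → 2423
Band 2: 2443 × 0.982 = 2399
Band 3: 2815 × 0.966 = 2719
Band 4: 3236 × 0.98 = 3171
Band 5: 10192 × 0.968 + 9299 × 0.64 = 9866 + 5951 = 15817
Net migration: Band 2 − 475 → 1924
→ [2423, 1924, 2719, 3171, 15817]
[period 3]
Births: 2719 × 0.059 = 160, 3171 × 0.219 = 694 → 854
Band 2: 2423 × 0.982 = 2379
Band 3: 1924 × 0.966 = 1859
Band 4: 2719 × 0.98 = 2665
Band 5: 3171 × 0.968 + 15817 × 0.64 = 3070 + 10123 = 13193
Net migration: Band 2 − 475 → 1904
→ [854, 1904, 1859, 2665, 13193]
[period 4]
Births: 1859 × 0.059 = 110, 2665 × 0.219 = 584 → 694
Band 2: 854 × 0.982 = 839
Band 3: 1904 × 0.966 = 1839
Band 4: 1859 × 0.98 = 1822
Band 5: 2665 × 0.968 + 13193 × 0.64 = 2580 + 8444 = 11024
Net migration: Band 2 − 475 → 364
→ [694, 364, 1839, 1822, 11024]
Total after period 4: 694 + 364 + 1839 + 1822 + 11024 = 15743

15743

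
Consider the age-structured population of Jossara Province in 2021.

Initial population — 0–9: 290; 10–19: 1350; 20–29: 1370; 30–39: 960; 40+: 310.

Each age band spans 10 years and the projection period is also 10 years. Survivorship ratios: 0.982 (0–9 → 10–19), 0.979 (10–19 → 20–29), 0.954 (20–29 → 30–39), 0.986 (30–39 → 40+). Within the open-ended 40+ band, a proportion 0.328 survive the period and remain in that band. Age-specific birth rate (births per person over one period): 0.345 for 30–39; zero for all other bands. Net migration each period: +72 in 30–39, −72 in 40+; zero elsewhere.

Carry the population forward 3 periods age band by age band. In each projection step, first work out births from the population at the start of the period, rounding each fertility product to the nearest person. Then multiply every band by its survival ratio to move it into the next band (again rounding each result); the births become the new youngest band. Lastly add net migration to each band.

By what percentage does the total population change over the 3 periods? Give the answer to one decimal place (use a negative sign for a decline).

Call the groups 1 to 5, youngest first.
Period 1.
Births: 960 × 0.345 = 331
Group 2: 290 × 0.982 = 285
Group 3: 1350 × 0.979 = 1322
Group 4: 1370 × 0.954 = 1307
Group 5: 960 × 0.986 + 310 × 0.328 = 947 + 102 = 1049
Net migration: Group 4 + 72 → 1379; Group 5 − 72 → 977
End of period: [331, 285, 1322, 1379, 977]
Period 2.
Births: 1379 × 0.345 = 476
Group 2: 331 × 0.982 = 325
Group 3: 285 × 0.979 = 279
Group 4: 1322 × 0.954 = 1261
Group 5: 1379 × 0.986 + 977 × 0.328 = 1360 + 320 = 1680
Net migration: Group 4 + 72 → 1333; Group 5 − 72 → 1608
End of period: [476, 325, 279, 1333, 1608]
Period 3.
Births: 1333 × 0.345 = 460
Group 2: 476 × 0.982 = 467
Group 3: 325 × 0.979 = 318
Group 4: 279 × 0.954 = 266
Group 5: 1333 × 0.986 + 1608 × 0.328 = 1314 + 527 = 1841
Net migration: Group 4 + 72 → 338; Group 5 − 72 → 1769
End of period: [460, 467, 318, 338, 1769]
Total: 4280 → 3352; change = -928; percentage change = -21.7%

-21.7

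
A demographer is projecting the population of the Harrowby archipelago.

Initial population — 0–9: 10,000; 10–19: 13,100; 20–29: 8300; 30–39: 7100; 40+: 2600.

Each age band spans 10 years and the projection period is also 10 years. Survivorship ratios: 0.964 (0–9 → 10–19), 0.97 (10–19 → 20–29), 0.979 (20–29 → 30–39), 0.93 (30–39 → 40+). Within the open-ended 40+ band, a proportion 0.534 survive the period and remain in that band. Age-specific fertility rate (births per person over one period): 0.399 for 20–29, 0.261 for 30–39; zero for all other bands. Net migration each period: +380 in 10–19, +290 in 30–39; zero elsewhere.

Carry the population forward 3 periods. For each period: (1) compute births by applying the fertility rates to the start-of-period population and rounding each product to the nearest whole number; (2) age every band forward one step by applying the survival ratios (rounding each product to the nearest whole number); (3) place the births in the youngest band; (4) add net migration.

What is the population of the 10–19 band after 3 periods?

[period 1]
Births: 8300 × 0.399 = 3312, 7100 × 0.261 = 1853 → 5165
10–19: 10000 × 0.964 = 9640
20–29: 13100 × 0.97 = 12707
30–39: 8300 × 0.979 = 8126
40+: 7100 × 0.93 + 2600 × 0.534 = 6603 + 1388 = 7991
Net migration: 10–19 + 380 → 10020; 30–39 + 290 → 8416
Population now: 0–9=5165, 10–19=10020, 20–29=12707, 30–39=8416, 40+=7991
[period 2]
Births: 12707 × 0.399 = 5070, 8416 × 0.261 = 2197 → 7267
10–19: 5165 × 0.964 = 4979
20–29: 10020 × 0.97 = 9719
30–39: 12707 × 0.979 = 12440
40+: 8416 × 0.93 + 7991 × 0.534 = 7827 + 4267 = 12094
Net migration: 10–19 + 380 → 5359; 30–39 + 290 → 12730
Population now: 0–9=7267, 10–19=5359, 20–29=9719, 30–39=12730, 40+=12094
[period 3]
Births: 9719 × 0.399 = 3878, 12730 × 0.261 = 3323 → 7201
10–19: 7267 × 0.964 = 7005
20–29: 5359 × 0.97 = 5198
30–39: 9719 × 0.979 = 9515
40+: 12730 × 0.93 + 12094 × 0.534 = 11839 + 6458 = 18297
Net migration: 10–19 + 380 → 7385; 30–39 + 290 → 9805
Population now: 0–9=7201, 10–19=7385, 20–29=5198, 30–39=9805, 40+=18297

7385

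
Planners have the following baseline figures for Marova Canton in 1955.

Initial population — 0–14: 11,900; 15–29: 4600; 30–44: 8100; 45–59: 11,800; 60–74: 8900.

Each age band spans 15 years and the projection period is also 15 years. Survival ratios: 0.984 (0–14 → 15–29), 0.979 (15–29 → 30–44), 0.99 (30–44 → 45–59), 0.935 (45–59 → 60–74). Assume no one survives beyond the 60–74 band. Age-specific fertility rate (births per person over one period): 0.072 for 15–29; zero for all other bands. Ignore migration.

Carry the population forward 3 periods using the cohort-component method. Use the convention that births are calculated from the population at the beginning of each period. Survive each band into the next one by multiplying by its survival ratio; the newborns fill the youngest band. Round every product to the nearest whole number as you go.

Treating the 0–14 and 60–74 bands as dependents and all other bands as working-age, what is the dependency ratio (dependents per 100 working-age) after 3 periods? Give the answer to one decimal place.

33.5

Numbering the bands 1..5 from youngest to oldest:
Period 1:
Births: 4600 * 0.072 = 331
Band 2: 11900 * 0.984 = 11710
Band 3: 4600 * 0.979 = 4503
Band 4: 8100 * 0.99 = 8019
Band 5: 11800 * 0.935 = 11033
→ [331, 11710, 4503, 8019, 11033]
Period 2:
Births: 11710 * 0.072 = 843
Band 2: 331 * 0.984 = 326
Band 3: 11710 * 0.979 = 11464
Band 4: 4503 * 0.99 = 4458
Band 5: 8019 * 0.935 = 7498
→ [843, 326, 11464, 4458, 7498]
Period 3:
Births: 326 * 0.072 = 23
Band 2: 843 * 0.984 = 830
Band 3: 326 * 0.979 = 319
Band 4: 11464 * 0.99 = 11349
Band 5: 4458 * 0.935 = 4168
→ [23, 830, 319, 11349, 4168]
Dependents (band 0–14 + band 60–74) = 23 + 4168 = 4191; working-age = 12498; ratio = 4191/12498 × 100 = 33.5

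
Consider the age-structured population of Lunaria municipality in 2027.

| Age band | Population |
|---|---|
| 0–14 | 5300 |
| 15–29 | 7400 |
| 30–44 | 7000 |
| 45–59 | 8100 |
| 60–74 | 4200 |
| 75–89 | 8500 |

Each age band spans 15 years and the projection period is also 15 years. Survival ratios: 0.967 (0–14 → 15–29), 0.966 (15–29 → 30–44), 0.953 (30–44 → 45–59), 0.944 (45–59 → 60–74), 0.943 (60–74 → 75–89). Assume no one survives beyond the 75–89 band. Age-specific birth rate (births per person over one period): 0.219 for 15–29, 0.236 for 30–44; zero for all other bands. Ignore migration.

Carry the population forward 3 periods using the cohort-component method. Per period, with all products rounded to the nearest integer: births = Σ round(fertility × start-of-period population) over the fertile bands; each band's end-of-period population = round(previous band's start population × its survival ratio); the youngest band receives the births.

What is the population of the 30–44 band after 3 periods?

Let group 1 be 0–14 through group 6 = 75–89.
[period 1]
Births: 7400 × 0.219 = 1621, 7000 × 0.236 = 1652 → total 3273
Group 2: 5300 × 0.967 = 5125
Group 3: 7400 × 0.966 = 7148
Group 4: 7000 × 0.953 = 6671
Group 5: 8100 × 0.944 = 7646
Group 6: 4200 × 0.943 = 3961
Population now: 0–14=3273, 15–29=5125, 30–44=7148, 45–59=6671, 60–74=7646, 75–89=3961
[period 2]
Births: 5125 × 0.219 = 1122, 7148 × 0.236 = 1687 → total 2809
Group 2: 3273 × 0.967 = 3165
Group 3: 5125 × 0.966 = 4951
Group 4: 7148 × 0.953 = 6812
Group 5: 6671 × 0.944 = 6297
Group 6: 7646 × 0.943 = 7210
Population now: 0–14=2809, 15–29=3165, 30–44=4951, 45–59=6812, 60–74=6297, 75–89=7210
[period 3]
Births: 3165 × 0.219 = 693, 4951 × 0.236 = 1168 → total 1861
Group 2: 2809 × 0.967 = 2716
Group 3: 3165 × 0.966 = 3057
Group 4: 4951 × 0.953 = 4718
Group 5: 6812 × 0.944 = 6431
Group 6: 6297 × 0.943 = 5938
Population now: 0–14=1861, 15–29=2716, 30–44=3057, 45–59=4718, 60–74=6431, 75–89=5938

3057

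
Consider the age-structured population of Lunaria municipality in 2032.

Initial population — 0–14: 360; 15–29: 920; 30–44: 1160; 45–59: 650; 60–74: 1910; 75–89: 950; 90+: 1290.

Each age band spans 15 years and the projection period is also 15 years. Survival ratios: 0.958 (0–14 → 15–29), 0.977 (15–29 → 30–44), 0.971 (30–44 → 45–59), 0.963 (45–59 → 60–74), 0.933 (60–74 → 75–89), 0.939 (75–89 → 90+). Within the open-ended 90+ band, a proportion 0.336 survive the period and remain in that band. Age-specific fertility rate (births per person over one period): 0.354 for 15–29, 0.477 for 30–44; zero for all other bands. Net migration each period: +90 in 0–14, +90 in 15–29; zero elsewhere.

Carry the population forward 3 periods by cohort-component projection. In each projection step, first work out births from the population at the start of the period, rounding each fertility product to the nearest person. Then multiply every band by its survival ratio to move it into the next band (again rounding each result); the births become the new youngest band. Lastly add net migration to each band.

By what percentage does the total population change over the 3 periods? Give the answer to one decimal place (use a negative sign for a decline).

After projecting period 1:
Births: 920 * 0.354 = 326, 1160 * 0.477 = 553 — total 879
15–29: 360 * 0.958 = 345
30–44: 920 * 0.977 = 899
45–59: 1160 * 0.971 = 1126
60–74: 650 * 0.963 = 626
75–89: 1910 * 0.933 = 1782
90+: 950 * 0.939 + 1290 * 0.336 = 892 + 433 = 1325
Net migration: 0–14 + 90 → 969; 15–29 + 90 → 435
End of period: [969, 435, 899, 1126, 626, 1782, 1325]
After projecting period 2:
Births: 435 * 0.354 = 154, 899 * 0.477 = 429 — total 583
15–29: 969 * 0.958 = 928
30–44: 435 * 0.977 = 425
45–59: 899 * 0.971 = 873
60–74: 1126 * 0.963 = 1084
75–89: 626 * 0.933 = 584
90+: 1782 * 0.939 + 1325 * 0.336 = 1673 + 445 = 2118
Net migration: 0–14 + 90 → 673; 15–29 + 90 → 1018
End of period: [673, 1018, 425, 873, 1084, 584, 2118]
After projecting period 3:
Births: 1018 * 0.354 = 360, 425 * 0.477 = 203 — total 563
15–29: 673 * 0.958 = 645
30–44: 1018 * 0.977 = 995
45–59: 425 * 0.971 = 413
60–74: 873 * 0.963 = 841
75–89: 1084 * 0.933 = 1011
90+: 584 * 0.939 + 2118 * 0.336 = 548 + 712 = 1260
Net migration: 0–14 + 90 → 653; 15–29 + 90 → 735
End of period: [653, 735, 995, 413, 841, 1011, 1260]
Total: 7240 → 5908; change = -1332; percentage change = -18.4%

-18.4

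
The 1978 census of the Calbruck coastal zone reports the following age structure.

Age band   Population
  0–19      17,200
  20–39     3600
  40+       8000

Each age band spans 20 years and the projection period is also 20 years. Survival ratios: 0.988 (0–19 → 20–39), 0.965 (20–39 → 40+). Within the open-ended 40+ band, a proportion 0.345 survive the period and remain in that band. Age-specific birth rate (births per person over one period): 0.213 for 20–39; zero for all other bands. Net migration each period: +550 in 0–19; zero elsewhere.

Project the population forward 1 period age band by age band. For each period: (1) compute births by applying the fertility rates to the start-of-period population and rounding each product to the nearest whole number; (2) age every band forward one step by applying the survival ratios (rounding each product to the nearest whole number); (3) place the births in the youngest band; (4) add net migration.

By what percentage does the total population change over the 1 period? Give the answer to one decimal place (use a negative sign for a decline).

— Period 1 —
Births: 3600 × 0.213 = 767
20–39: 17200 × 0.988 = 16994
40+: 3600 × 0.965 + 8000 × 0.345 = 3474 + 2760 = 6234
Net migration: 0–19 + 550 → 1317
End of period: [1317, 16994, 6234]
Total: 28800 → 24545; change = -4255; percentage change = -14.8%

-14.8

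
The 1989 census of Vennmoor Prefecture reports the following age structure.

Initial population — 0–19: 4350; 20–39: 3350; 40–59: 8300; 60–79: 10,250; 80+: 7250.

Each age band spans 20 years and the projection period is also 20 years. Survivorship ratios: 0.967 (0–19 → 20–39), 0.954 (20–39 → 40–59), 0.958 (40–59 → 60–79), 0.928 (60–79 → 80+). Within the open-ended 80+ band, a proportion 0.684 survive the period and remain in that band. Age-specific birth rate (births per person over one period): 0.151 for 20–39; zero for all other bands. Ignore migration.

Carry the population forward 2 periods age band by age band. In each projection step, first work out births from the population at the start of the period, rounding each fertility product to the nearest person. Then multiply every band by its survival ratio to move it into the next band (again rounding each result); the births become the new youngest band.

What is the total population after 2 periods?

Period 1.
Births: 3350 × 0.151 = 506
20–39: 4350 × 0.967 = 4206
40–59: 3350 × 0.954 = 3196
60–79: 8300 × 0.958 = 7951
80+: 10250 × 0.928 + 7250 × 0.684 = 9512 + 4959 = 14471
→ [506, 4206, 3196, 7951, 14471]
Period 2.
Births: 4206 × 0.151 = 635
20–39: 506 × 0.967 = 489
40–59: 4206 × 0.954 = 4013
60–79: 3196 × 0.958 = 3062
80+: 7951 × 0.928 + 14471 × 0.684 = 7379 + 9898 = 17277
→ [635, 489, 4013, 3062, 17277]
Total after period 2: 635 + 489 + 4013 + 3062 + 17277 = 25476

25476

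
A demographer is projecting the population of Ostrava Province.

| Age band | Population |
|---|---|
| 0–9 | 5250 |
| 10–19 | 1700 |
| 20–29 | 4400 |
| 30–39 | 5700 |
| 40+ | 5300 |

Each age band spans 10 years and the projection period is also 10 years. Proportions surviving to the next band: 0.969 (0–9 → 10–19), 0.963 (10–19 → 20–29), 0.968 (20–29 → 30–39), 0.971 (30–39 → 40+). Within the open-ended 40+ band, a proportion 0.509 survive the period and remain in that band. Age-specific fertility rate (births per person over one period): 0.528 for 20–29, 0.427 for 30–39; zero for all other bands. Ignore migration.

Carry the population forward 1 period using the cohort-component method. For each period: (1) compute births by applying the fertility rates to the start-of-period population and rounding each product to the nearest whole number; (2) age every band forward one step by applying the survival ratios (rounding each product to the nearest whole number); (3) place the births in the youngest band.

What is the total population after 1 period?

Let group 1 be 0–9 through group 5 = 40+.
[period 1]
Births: 4400 × 0.528 = 2323 ; 5700 × 0.427 = 2434 — total 4757
Group 2: 5250 × 0.969 = 5087
Group 3: 1700 × 0.963 = 1637
Group 4: 4400 × 0.968 = 4259
Group 5: 5700 × 0.971 + 5300 × 0.509 = 5535 + 2698 = 8233
End of period: [4757, 5087, 1637, 4259, 8233]
Total after period 1: 4757 + 5087 + 1637 + 4259 + 8233 = 23973

23973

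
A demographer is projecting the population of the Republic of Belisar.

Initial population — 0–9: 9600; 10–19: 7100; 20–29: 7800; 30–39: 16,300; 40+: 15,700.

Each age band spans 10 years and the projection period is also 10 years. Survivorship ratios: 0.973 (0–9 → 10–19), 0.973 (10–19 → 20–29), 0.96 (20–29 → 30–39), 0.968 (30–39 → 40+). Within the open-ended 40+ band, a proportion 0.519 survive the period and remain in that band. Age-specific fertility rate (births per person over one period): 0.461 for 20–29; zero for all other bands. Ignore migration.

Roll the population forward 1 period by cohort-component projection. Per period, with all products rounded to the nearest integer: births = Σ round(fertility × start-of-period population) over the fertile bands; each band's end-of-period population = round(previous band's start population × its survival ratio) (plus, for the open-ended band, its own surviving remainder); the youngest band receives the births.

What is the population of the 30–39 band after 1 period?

Call the bands 1 to 5, youngest first.
Period 1.
Births: 7800 * 0.461 = 3596
Band 2: 9600 * 0.973 = 9341
Band 3: 7100 * 0.973 = 6908
Band 4: 7800 * 0.96 = 7488
Band 5: 16300 * 0.968 + 15700 * 0.519 = 15778 + 8148 = 23926
Population now: 0–9=3596, 10–19=9341, 20–29=6908, 30–39=7488, 40+=23926

7488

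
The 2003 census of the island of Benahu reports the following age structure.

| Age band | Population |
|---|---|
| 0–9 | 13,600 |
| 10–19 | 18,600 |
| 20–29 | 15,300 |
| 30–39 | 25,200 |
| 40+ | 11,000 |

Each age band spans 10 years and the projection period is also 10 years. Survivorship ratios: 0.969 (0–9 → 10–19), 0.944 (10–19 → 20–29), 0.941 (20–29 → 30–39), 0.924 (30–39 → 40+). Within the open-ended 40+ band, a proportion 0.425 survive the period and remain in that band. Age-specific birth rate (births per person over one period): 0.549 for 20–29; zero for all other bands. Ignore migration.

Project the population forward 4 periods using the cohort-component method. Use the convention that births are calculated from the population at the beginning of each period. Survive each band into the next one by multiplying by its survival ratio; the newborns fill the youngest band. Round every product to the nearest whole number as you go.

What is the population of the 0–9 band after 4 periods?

Numbering the groups 1..5 from youngest to oldest:
Period 1.
Births: 15300 × 0.549 = 8400
Group 2: 13600 × 0.969 = 13178
Group 3: 18600 × 0.944 = 17558
Group 4: 15300 × 0.941 = 14397
Group 5: 25200 × 0.924 + 11000 × 0.425 = 23285 + 4675 = 27960
→ [8400, 13178, 17558, 14397, 27960]
Period 2.
Births: 17558 × 0.549 = 9639
Group 2: 8400 × 0.969 = 8140
Group 3: 13178 × 0.944 = 12440
Group 4: 17558 × 0.941 = 16522
Group 5: 14397 × 0.924 + 27960 × 0.425 = 13303 + 11883 = 25186
→ [9639, 8140, 12440, 16522, 25186]
Period 3.
Births: 12440 × 0.549 = 6830
Group 2: 9639 × 0.969 = 9340
Group 3: 8140 × 0.944 = 7684
Group 4: 12440 × 0.941 = 11706
Group 5: 16522 × 0.924 + 25186 × 0.425 = 15266 + 10704 = 25970
→ [6830, 9340, 7684, 11706, 25970]
Period 4.
Births: 7684 × 0.549 = 4219
Group 2: 6830 × 0.969 = 6618
Group 3: 9340 × 0.944 = 8817
Group 4: 7684 × 0.941 = 7231
Group 5: 11706 × 0.924 + 25970 × 0.425 = 10816 + 11037 = 21853
→ [4219, 6618, 8817, 7231, 21853]

4219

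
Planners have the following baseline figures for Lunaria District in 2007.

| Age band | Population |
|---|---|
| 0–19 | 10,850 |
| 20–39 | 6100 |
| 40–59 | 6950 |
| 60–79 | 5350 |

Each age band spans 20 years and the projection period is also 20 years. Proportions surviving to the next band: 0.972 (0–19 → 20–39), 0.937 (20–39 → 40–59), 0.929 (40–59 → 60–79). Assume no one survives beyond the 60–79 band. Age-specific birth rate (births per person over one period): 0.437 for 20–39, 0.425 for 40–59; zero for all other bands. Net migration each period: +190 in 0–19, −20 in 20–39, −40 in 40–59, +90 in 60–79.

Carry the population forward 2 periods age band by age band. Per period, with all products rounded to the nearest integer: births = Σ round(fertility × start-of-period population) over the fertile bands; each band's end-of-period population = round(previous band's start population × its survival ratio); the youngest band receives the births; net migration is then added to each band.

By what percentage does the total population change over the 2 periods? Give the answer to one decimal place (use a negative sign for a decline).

-4.2

[period 1]
Births: 6100 * 0.437 = 2666 ; 6950 * 0.425 = 2954 — total 5620
20–39: 10850 * 0.972 = 10546
40–59: 6100 * 0.937 = 5716
60–79: 6950 * 0.929 = 6457
Net migration: 0–19 + 190 → 5810; 20–39 − 20 → 10526; 40–59 − 40 → 5676; 60–79 + 90 → 6547
Giving 5810 / 10526 / 5676 / 6547.
[period 2]
Births: 10526 * 0.437 = 4600 ; 5676 * 0.425 = 2412 — total 7012
20–39: 5810 * 0.972 = 5647
40–59: 10526 * 0.937 = 9863
60–79: 5676 * 0.929 = 5273
Net migration: 0–19 + 190 → 7202; 20–39 − 20 → 5627; 40–59 − 40 → 9823; 60–79 + 90 → 5363
Giving 7202 / 5627 / 9823 / 5363.
Total: 29250 → 28015; change = -1235; percentage change = -4.2%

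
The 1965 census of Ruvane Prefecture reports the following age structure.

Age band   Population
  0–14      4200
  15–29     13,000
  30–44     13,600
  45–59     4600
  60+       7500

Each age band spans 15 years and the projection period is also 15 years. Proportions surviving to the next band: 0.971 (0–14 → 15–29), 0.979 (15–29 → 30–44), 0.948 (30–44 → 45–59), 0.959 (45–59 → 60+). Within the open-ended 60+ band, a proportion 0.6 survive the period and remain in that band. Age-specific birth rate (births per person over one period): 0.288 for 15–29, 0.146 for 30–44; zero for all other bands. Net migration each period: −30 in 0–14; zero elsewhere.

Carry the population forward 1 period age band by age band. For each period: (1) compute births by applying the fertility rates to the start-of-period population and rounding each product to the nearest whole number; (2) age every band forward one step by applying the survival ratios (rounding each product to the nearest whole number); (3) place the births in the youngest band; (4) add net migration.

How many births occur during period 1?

Period 1.
Births: 13000 × 0.288 = 3744  |  13600 × 0.146 = 1986 → 5730
15–29: 4200 × 0.971 = 4078
30–44: 13000 × 0.979 = 12727
45–59: 13600 × 0.948 = 12893
60+: 4600 × 0.959 + 7500 × 0.6 = 4411 + 4500 = 8911
Net migration: 0–14 − 30 → 5700
Population now: 0–14=5700, 15–29=4078, 30–44=12727, 45–59=12893, 60+=8911

5730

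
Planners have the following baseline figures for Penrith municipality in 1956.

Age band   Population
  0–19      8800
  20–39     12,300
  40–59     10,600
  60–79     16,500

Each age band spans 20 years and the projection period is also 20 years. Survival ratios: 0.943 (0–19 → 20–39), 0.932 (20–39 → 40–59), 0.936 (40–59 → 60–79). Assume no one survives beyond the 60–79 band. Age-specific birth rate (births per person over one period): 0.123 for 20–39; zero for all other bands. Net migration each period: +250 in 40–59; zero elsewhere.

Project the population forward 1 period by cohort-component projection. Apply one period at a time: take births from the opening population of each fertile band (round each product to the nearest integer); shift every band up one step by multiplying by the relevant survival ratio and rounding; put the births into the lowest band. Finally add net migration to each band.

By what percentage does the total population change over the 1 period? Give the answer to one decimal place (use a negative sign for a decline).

-34.8

Let group 1 be 0–19 through group 4 = 60–79.
[period 1]
Births: 12300 * 0.123 = 1513
Group 2: 8800 * 0.943 = 8298
Group 3: 12300 * 0.932 = 11464
Group 4: 10600 * 0.936 = 9922
Net migration: Group 3 + 250 → 11714
End of period: [1513, 8298, 11714, 9922]
Total: 48200 → 31447; change = -16753; percentage change = -34.8%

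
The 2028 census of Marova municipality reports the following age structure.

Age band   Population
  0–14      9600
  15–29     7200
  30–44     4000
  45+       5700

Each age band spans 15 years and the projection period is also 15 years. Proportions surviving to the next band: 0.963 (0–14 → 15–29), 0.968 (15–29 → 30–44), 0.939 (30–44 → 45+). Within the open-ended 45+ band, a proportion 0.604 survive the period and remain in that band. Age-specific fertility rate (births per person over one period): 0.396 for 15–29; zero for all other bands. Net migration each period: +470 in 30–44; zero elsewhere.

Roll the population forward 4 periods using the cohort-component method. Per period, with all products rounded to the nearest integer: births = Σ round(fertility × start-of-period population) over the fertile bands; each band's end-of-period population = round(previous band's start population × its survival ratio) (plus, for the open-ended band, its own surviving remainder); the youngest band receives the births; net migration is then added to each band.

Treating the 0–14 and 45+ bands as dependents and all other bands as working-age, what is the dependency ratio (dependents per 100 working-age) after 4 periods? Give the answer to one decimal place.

Period 1:
Births: 7200 × 0.396 = 2851
15–29: 9600 × 0.963 = 9245
30–44: 7200 × 0.968 = 6970
45+: 4000 × 0.939 + 5700 × 0.604 = 3756 + 3443 = 7199
Net migration: 30–44 + 470 → 7440
Giving 2851 / 9245 / 7440 / 7199.
Period 2:
Births: 9245 × 0.396 = 3661
15–29: 2851 × 0.963 = 2746
30–44: 9245 × 0.968 = 8949
45+: 7440 × 0.939 + 7199 × 0.604 = 6986 + 4348 = 11334
Net migration: 30–44 + 470 → 9419
Giving 3661 / 2746 / 9419 / 11334.
Period 3:
Births: 2746 × 0.396 = 1087
15–29: 3661 × 0.963 = 3526
30–44: 2746 × 0.968 = 2658
45+: 9419 × 0.939 + 11334 × 0.604 = 8844 + 6846 = 15690
Net migration: 30–44 + 470 → 3128
Giving 1087 / 3526 / 3128 / 15690.
Period 4:
Births: 3526 × 0.396 = 1396
15–29: 1087 × 0.963 = 1047
30–44: 3526 × 0.968 = 3413
45+: 3128 × 0.939 + 15690 × 0.604 = 2937 + 9477 = 12414
Net migration: 30–44 + 470 → 3883
Giving 1396 / 1047 / 3883 / 12414.
Dependents (band 0–14 + band 45+) = 1396 + 12414 = 13810; working-age = 4930; ratio = 13810/4930 × 100 = 280.1

280.1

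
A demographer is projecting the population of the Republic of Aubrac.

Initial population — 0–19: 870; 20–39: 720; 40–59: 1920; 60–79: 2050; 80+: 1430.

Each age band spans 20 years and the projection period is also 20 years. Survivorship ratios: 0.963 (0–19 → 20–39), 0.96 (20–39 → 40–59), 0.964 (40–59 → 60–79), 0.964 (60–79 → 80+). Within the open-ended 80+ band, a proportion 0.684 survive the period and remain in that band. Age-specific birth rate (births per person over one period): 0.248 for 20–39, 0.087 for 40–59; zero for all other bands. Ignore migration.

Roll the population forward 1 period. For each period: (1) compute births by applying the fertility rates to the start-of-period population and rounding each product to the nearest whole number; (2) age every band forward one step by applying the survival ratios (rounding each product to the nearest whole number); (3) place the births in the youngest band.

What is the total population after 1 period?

(Groups numbered youngest = 1 to oldest = 5.)
[period 1]
Births: 720 × 0.248 = 179  |  1920 × 0.087 = 167 ⇒ total 346
Group 2: 870 × 0.963 = 838
Group 3: 720 × 0.96 = 691
Group 4: 1920 × 0.964 = 1851
Group 5: 2050 × 0.964 + 1430 × 0.684 = 1976 + 978 = 2954
Giving 346 / 838 / 691 / 1851 / 2954.
Total after period 1: 346 + 838 + 691 + 1851 + 2954 = 6680

6680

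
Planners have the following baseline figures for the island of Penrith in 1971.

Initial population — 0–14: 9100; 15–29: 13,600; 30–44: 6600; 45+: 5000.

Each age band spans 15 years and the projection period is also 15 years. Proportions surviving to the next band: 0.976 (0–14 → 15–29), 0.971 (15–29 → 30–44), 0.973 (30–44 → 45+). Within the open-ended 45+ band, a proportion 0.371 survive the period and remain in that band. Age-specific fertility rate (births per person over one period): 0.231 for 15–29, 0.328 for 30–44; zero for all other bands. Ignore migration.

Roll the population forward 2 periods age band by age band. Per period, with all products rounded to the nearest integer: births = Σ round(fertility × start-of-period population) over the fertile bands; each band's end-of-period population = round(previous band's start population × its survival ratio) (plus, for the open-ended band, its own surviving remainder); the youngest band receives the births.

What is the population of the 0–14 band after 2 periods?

6384

Numbering the groups 1..4 from youngest to oldest:
After projecting period 1:
Births: 13600 * 0.231 = 3142  |  6600 * 0.328 = 2165 → 5307
Group 2: 9100 * 0.976 = 8882
Group 3: 13600 * 0.971 = 13206
Group 4: 6600 * 0.973 + 5000 * 0.371 = 6422 + 1855 = 8277
Population now: 0–14=5307, 15–29=8882, 30–44=13206, 45+=8277
After projecting period 2:
Births: 8882 * 0.231 = 2052  |  13206 * 0.328 = 4332 → 6384
Group 2: 5307 * 0.976 = 5180
Group 3: 8882 * 0.971 = 8624
Group 4: 13206 * 0.973 + 8277 * 0.371 = 12849 + 3071 = 15920
Population now: 0–14=6384, 15–29=5180, 30–44=8624, 45+=15920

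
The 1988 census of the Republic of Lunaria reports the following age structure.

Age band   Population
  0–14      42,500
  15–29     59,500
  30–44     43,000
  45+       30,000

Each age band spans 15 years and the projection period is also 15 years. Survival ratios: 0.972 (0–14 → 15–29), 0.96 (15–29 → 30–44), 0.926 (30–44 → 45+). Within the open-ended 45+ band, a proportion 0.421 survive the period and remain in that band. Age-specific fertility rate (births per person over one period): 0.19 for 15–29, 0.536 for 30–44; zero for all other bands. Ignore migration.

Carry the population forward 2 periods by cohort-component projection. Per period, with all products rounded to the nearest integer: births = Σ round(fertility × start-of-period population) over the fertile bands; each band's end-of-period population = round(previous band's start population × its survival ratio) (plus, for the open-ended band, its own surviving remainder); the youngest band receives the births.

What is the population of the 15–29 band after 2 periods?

33391

(Groups numbered youngest = 1 to oldest = 4.)
After projecting period 1:
Births: 59500 × 0.19 = 11305  |  43000 × 0.536 = 23048 → total 34353
Group 2: 42500 × 0.972 = 41310
Group 3: 59500 × 0.96 = 57120
Group 4: 43000 × 0.926 + 30000 × 0.421 = 39818 + 12630 = 52448
Giving 34353 / 41310 / 57120 / 52448.
After projecting period 2:
Births: 41310 × 0.19 = 7849  |  57120 × 0.536 = 30616 → total 38465
Group 2: 34353 × 0.972 = 33391
Group 3: 41310 × 0.96 = 39658
Group 4: 57120 × 0.926 + 52448 × 0.421 = 52893 + 22081 = 74974
Giving 38465 / 33391 / 39658 / 74974.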